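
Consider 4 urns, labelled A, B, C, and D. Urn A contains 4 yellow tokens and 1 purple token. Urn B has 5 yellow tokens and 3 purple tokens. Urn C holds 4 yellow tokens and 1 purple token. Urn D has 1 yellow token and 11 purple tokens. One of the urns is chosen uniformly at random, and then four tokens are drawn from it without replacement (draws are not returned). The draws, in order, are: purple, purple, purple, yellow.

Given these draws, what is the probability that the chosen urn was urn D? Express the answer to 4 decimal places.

The likelihood of the observed sequence under each hypothesis: P(data | urn A) = (1/5)(0/4) = 0; P(data | urn B) = (3/8)(2/7)(1/6)(5/5) = 1/56; P(data | urn C) = (1/5)(0/4) = 0; P(data | urn D) = (11/12)(10/11)(9/10)(1/9) = 1/12.
Multiplying each by its prior: 1/4 · 0 = 0, 1/4 · 1/56 = 1/224, 1/4 · 0 = 0, 1/4 · 1/12 = 1/48; these sum to 17/672.
Hence P(urn D | data) = (1/48) / (17/672) = 14/17.

0.8235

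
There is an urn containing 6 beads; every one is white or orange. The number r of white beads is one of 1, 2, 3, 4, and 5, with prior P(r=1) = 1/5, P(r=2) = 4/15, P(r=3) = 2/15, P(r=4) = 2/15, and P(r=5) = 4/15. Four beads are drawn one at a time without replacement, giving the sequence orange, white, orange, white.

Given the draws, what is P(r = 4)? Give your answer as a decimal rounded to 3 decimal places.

0.222

For each hypothesis, P(data | H) works out to: P(data | r = 1) = (5/6)(1/5)(4/4)(0/3) = 0; P(data | r = 2) = (4/6)(2/5)(3/4)(1/3) = 1/15; P(data | r = 3) = (3/6)(3/5)(2/4)(2/3) = 1/10; P(data | r = 4) = (2/6)(4/5)(1/4)(3/3) = 1/15; P(data | r = 5) = (1/6)(5/5)(0/4) = 0.
The prior-weighted likelihoods are 1/5 · 0 = 0, 4/15 · 1/15 = 4/225, 2/15 · 1/10 = 1/75, 2/15 · 1/15 = 2/225, 4/15 · 0 = 0; with total 1/25.
So P(r = 4 | data) = (2/225) / (1/25) = 2/9.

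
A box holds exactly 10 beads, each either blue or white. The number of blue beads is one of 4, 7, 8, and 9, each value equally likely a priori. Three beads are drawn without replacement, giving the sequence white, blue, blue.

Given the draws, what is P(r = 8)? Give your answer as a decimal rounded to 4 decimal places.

0.2932

For each hypothesis, P(data | H) works out to: P(data | r = 4) = (6/10)(4/9)(3/8) = 0.1; P(data | r = 7) = (3/10)(7/9)(6/8) = 0.175; P(data | r = 8) = (2/10)(8/9)(7/8) = 0.15556; P(data | r = 9) = (1/10)(9/9)(8/8) = 0.1.
The prior-weighted likelihoods are 1/4 · 0.1 = 0.025, 1/4 · 0.175 = 0.04375, 1/4 · 0.15556 = 0.038889, 1/4 · 0.1 = 0.025; summing to 0.13264.
By Bayes' rule, P(r = 8 | data) = (0.038889) / (0.13264) = 0.29319.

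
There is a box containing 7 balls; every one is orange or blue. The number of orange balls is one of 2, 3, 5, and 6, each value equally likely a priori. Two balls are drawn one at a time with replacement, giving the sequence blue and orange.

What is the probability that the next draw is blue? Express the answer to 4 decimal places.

Compute the likelihood of the observed sequence for each case: P(data | r = 2) = (5/7)(2/7) = 10/49; P(data | r = 3) = (4/7)(3/7) = 12/49; P(data | r = 5) = (2/7)(5/7) = 10/49; P(data | r = 6) = (1/7)(6/7) = 6/49.
The prior-weighted likelihoods are 1/4 · 10/49 = 5/98, 1/4 · 12/49 = 3/49, 1/4 · 10/49 = 5/98, 1/4 · 6/49 = 3/98; with total 19/98.
Normalising, the posterior is P(r = 2 | data) = 5/19, P(r = 3 | data) = 6/19, P(r = 5 | data) = 5/19, P(r = 6 | data) = 3/19.
So P(blue next | data) = Σ P(blue next | H) P(H | data) = (5/7)(5/19) + (4/7)(6/19) + (2/7)(5/19) + (1/7)(3/19) = 62/133.

0.4662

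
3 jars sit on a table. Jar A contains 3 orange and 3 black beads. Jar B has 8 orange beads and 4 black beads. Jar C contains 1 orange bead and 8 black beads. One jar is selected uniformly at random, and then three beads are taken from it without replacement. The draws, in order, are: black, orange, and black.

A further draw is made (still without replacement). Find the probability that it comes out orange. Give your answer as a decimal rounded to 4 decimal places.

0.4690

For each hypothesis, P(data | H) works out to: P(data | jar A) = (3/6)(3/5)(2/4) = 0.15; P(data | jar B) = (4/12)(8/11)(3/10) = 0.072727; P(data | jar C) = (8/9)(1/8)(7/7) = 0.11111.
Multiplying each by its prior: 1/3 · 0.15 = 0.05, 1/3 · 0.072727 = 0.024242, 1/3 · 0.11111 = 0.037037; with total 0.11128.
Normalising, the posterior is P(jar A | data) = 0.44932, P(jar B | data) = 0.21785, P(jar C | data) = 0.33283.
So P(orange next | data) = Σ P(orange next | H) P(H | data) = (2/3)(0.44932) + (7/9)(0.21785) + (0)(0.33283) = 0.46899.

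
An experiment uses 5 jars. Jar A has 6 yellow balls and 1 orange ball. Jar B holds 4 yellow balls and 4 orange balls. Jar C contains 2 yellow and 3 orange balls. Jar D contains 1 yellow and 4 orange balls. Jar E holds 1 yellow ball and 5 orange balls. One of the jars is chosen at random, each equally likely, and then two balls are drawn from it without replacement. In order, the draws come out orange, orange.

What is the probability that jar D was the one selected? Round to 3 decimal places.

0.337

Compute the likelihood of the observed sequence for each case: P(data | jar A) = (1/7)(0/6) = 0; P(data | jar B) = (4/8)(3/7) = 3/14; P(data | jar C) = (3/5)(2/4) = 3/10; P(data | jar D) = (4/5)(3/4) = 3/5; P(data | jar E) = (5/6)(4/5) = 2/3.
Weighting by the prior gives 1/5 · 0 = 0, 1/5 · 3/14 = 3/70, 1/5 · 3/10 = 3/50, 1/5 · 3/5 = 3/25, 1/5 · 2/3 = 2/15; summing to 187/525.
Hence P(jar D | data) = (3/25) / (187/525) = 63/187.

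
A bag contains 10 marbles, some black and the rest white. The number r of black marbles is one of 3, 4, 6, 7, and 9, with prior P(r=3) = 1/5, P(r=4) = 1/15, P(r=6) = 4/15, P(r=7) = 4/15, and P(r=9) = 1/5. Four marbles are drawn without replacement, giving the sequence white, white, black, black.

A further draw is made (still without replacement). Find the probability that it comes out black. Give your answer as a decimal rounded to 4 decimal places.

0.5741

For each hypothesis, P(data | H) works out to: P(data | r = 3) = (7/10)(6/9)(3/8)(2/7) = 1/20; P(data | r = 4) = (6/10)(5/9)(4/8)(3/7) = 1/14; P(data | r = 6) = (4/10)(3/9)(6/8)(5/7) = 1/14; P(data | r = 7) = (3/10)(2/9)(7/8)(6/7) = 1/20; P(data | r = 9) = (1/10)(0/9) = 0.
Multiplying each by its prior: 1/5 · 1/20 = 1/100, 1/15 · 1/14 = 1/210, 4/15 · 1/14 = 2/105, 4/15 · 1/20 = 1/75, 1/5 · 0 = 0; these sum to 33/700.
Normalising, the posterior is P(r = 3 | data) = 7/33, P(r = 4 | data) = 10/99, P(r = 6 | data) = 40/99, P(r = 7 | data) = 28/99, P(r = 9 | data) = 0.
Averaging over the posterior, P(black next | data) = (1/6)(7/33) + (1/3)(10/99) + (2/3)(40/99) + (5/6)(28/99) = 31/54.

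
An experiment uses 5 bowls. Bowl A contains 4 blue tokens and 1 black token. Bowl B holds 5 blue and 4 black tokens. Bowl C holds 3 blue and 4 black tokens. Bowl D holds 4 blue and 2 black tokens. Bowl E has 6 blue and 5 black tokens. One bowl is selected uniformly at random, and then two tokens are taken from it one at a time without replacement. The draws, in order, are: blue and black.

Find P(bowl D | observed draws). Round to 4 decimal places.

0.2047

The likelihood of the observed sequence under each hypothesis: P(data | bowl A) = (4/5)(1/4) = 0.2; P(data | bowl B) = (5/9)(4/8) = 0.27778; P(data | bowl C) = (3/7)(4/6) = 0.28571; P(data | bowl D) = (4/6)(2/5) = 0.26667; P(data | bowl E) = (6/11)(5/10) = 0.27273.
Multiplying each by its prior: 1/5 · 0.2 = 0.04, 1/5 · 0.27778 = 0.055556, 1/5 · 0.28571 = 0.057143, 1/5 · 0.26667 = 0.053333, 1/5 · 0.27273 = 0.054545; these sum to 0.26058.
By Bayes' rule, P(bowl D | data) = (0.053333) / (0.26058) = 0.20467.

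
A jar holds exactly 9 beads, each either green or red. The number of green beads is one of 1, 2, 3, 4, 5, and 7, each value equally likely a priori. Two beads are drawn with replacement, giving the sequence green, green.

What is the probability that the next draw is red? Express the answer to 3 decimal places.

0.393

The likelihood of the observed sequence under each hypothesis: P(data | r = 1) = (1/9)(1/9) = 1/81; P(data | r = 2) = (2/9)(2/9) = 4/81; P(data | r = 3) = (3/9)(3/9) = 1/9; P(data | r = 4) = (4/9)(4/9) = 16/81; P(data | r = 5) = (5/9)(5/9) = 25/81; P(data | r = 7) = (7/9)(7/9) = 49/81.
Weighting by the prior gives 1/6 · 1/81 = 1/486, 1/6 · 4/81 = 2/243, 1/6 · 1/9 = 1/54, 1/6 · 16/81 = 8/243, 1/6 · 25/81 = 25/486, 1/6 · 49/81 = 49/486; with total 52/243.
The posterior is then P(r = 1 | data) = 1/104, P(r = 2 | data) = 1/26, P(r = 3 | data) = 9/104, P(r = 4 | data) = 2/13, P(r = 5 | data) = 25/104, P(r = 7 | data) = 49/104.
So P(red next | data) = Σ P(red next | H) P(H | data) = (8/9)(1/104) + (7/9)(1/26) + (2/3)(9/104) + (5/9)(2/13) + (4/9)(25/104) + (2/9)(49/104) = 46/117.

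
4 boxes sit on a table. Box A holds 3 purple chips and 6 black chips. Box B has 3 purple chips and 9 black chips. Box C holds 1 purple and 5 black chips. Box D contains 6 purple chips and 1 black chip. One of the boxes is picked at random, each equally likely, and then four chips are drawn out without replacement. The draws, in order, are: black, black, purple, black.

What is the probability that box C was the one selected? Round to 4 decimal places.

0.4036

Compute the likelihood of the observed sequence for each case: P(data | box A) = (6/9)(5/8)(3/7)(4/6) = 0.11905; P(data | box B) = (9/12)(8/11)(3/10)(7/9) = 0.12727; P(data | box C) = (5/6)(4/5)(1/4)(3/3) = 0.16667; P(data | box D) = (1/7)(0/6) = 0.
Weighting by the prior gives 1/4 · 0.11905 = 0.029762, 1/4 · 0.12727 = 0.031818, 1/4 · 0.16667 = 0.041667, 1/4 · 0 = 0; with total 0.10325.
By Bayes' rule, P(box C | data) = (0.041667) / (0.10325) = 0.40356.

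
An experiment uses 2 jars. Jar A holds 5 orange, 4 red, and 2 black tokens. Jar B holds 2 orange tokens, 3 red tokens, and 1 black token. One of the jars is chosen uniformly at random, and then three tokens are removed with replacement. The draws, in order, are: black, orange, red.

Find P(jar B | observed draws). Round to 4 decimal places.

0.4803

For each hypothesis, P(data | H) works out to: P(data | jar A) = (2/11)(5/11)(4/11) = 0.030053; P(data | jar B) = (1/6)(2/6)(3/6) = 0.027778.
Multiplying each by its prior: 1/2 · 0.030053 = 0.015026, 1/2 · 0.027778 = 0.013889; these sum to 0.028915.
Hence P(jar B | data) = (0.013889) / (0.028915) = 0.48033.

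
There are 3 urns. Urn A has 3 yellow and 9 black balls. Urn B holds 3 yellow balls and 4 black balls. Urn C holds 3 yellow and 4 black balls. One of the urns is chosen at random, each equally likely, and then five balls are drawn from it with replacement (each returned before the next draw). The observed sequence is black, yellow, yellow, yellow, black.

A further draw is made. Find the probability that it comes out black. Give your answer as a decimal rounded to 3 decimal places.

Under each hypothesis, the probability of the observed sequence is: P(data | urn A) = (9/12)(3/12)(3/12)(3/12)(9/12) = 0.0087891; P(data | urn B) = (4/7)(3/7)(3/7)(3/7)(4/7) = 0.025704; P(data | urn C) = (4/7)(3/7)(3/7)(3/7)(4/7) = 0.025704.
The prior-weighted likelihoods are 1/3 · 0.0087891 = 0.0029297, 1/3 · 0.025704 = 0.0085679, 1/3 · 0.025704 = 0.0085679; these sum to 0.020065.
The posterior is then P(urn A | data) = 0.14601, P(urn B | data) = 0.427, P(urn C | data) = 0.427.
Averaging over the posterior, P(black next | data) = (3/4)(0.14601) + (4/7)(0.427) + (4/7)(0.427) = 0.5975.

0.598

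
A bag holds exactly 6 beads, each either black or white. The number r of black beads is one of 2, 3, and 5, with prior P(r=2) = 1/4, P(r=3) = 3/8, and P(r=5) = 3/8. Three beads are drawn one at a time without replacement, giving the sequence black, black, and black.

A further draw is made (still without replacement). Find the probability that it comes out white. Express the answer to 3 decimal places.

0.394

For each hypothesis, P(data | H) works out to: P(data | r = 2) = (2/6)(1/5)(0/4) = 0; P(data | r = 3) = (3/6)(2/5)(1/4) = 1/20; P(data | r = 5) = (5/6)(4/5)(3/4) = 1/2.
The prior-weighted likelihoods are 1/4 · 0 = 0, 3/8 · 1/20 = 3/160, 3/8 · 1/2 = 3/16; summing to 33/160.
Normalising, the posterior is P(r = 2 | data) = 0, P(r = 3 | data) = 1/11, P(r = 5 | data) = 10/11.
Averaging over the posterior, P(white next | data) = (1)(1/11) + (1/3)(10/11) = 13/33.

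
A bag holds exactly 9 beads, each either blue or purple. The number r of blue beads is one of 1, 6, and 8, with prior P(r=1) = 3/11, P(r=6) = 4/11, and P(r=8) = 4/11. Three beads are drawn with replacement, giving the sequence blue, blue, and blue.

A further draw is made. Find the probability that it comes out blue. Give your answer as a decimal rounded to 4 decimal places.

Compute the likelihood of the observed sequence for each case: P(data | r = 1) = (1/9)(1/9)(1/9) = 0.0013717; P(data | r = 6) = (6/9)(6/9)(6/9) = 0.2963; P(data | r = 8) = (8/9)(8/9)(8/9) = 0.70233.
Weighting by the prior gives 3/11 · 0.0013717 = 0.00037411, 4/11 · 0.2963 = 0.10774, 4/11 · 0.70233 = 0.25539; summing to 0.36351.
Normalising, the posterior is P(r = 1 | data) = 0.0010292, P(r = 6 | data) = 0.2964, P(r = 8 | data) = 0.70257.
The predictive probability is P(blue next | data) = (1/9)(0.0010292) + (2/3)(0.2964) + (8/9)(0.70257) = 0.82222.

0.8222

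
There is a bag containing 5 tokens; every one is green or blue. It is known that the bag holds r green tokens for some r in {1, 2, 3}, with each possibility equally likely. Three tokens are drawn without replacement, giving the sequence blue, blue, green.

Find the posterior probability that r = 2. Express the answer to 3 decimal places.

Under each hypothesis, the probability of the observed sequence is: P(data | r = 1) = (4/5)(3/4)(1/3) = 1/5; P(data | r = 2) = (3/5)(2/4)(2/3) = 1/5; P(data | r = 3) = (2/5)(1/4)(3/3) = 1/10.
The prior-weighted likelihoods are 1/3 · 1/5 = 1/15, 1/3 · 1/5 = 1/15, 1/3 · 1/10 = 1/30; summing to 1/6.
By Bayes' rule, P(r = 2 | data) = (1/15) / (1/6) = 2/5.

0.400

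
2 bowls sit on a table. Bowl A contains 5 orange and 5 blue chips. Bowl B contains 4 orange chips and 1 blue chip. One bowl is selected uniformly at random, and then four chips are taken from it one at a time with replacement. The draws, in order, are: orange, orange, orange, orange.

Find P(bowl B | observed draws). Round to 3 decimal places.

0.868

Under each hypothesis, the probability of the observed sequence is: P(data | bowl A) = (5/10)(5/10)(5/10)(5/10) = 0.0625; P(data | bowl B) = (4/5)(4/5)(4/5)(4/5) = 0.4096.
The prior-weighted likelihoods are 1/2 · 0.0625 = 0.03125, 1/2 · 0.4096 = 0.2048; these sum to 0.23605.
By Bayes' rule, P(bowl B | data) = (0.2048) / (0.23605) = 0.86761.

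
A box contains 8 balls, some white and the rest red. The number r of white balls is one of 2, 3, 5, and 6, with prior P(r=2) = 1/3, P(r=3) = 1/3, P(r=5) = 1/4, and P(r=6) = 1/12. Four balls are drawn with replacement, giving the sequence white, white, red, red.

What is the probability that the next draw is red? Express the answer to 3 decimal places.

For each hypothesis, P(data | H) works out to: P(data | r = 2) = (2/8)(2/8)(6/8)(6/8) = 0.035156; P(data | r = 3) = (3/8)(3/8)(5/8)(5/8) = 0.054932; P(data | r = 5) = (5/8)(5/8)(3/8)(3/8) = 0.054932; P(data | r = 6) = (6/8)(6/8)(2/8)(2/8) = 0.035156.
The prior-weighted likelihoods are 1/3 · 0.035156 = 0.011719, 1/3 · 0.054932 = 0.018311, 1/4 · 0.054932 = 0.013733, 1/12 · 0.035156 = 0.0029297; with total 0.046692.
Normalising, the posterior is P(r = 2 | data) = 0.25098, P(r = 3 | data) = 0.39216, P(r = 5 | data) = 0.29412, P(r = 6 | data) = 0.062745.
Averaging over the posterior, P(red next | data) = (3/4)(0.25098) + (5/8)(0.39216) + (3/8)(0.29412) + (1/4)(0.062745) = 0.55931.

0.559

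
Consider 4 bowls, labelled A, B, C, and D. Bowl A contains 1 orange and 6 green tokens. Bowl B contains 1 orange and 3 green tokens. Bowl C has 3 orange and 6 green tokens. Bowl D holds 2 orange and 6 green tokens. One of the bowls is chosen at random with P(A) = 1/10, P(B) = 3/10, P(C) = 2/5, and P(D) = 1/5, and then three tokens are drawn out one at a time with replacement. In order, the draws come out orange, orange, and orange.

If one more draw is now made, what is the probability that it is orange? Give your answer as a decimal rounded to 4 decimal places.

0.3025

Under each hypothesis, the probability of the observed sequence is: P(data | bowl A) = (1/7)(1/7)(1/7) = 0.0029155; P(data | bowl B) = (1/4)(1/4)(1/4) = 0.015625; P(data | bowl C) = (3/9)(3/9)(3/9) = 0.037037; P(data | bowl D) = (2/8)(2/8)(2/8) = 0.015625.
Multiplying each by its prior: 1/10 · 0.0029155 = 0.00029155, 3/10 · 0.015625 = 0.0046875, 2/5 · 0.037037 = 0.014815, 1/5 · 0.015625 = 0.003125; these sum to 0.022919.
The posterior is then P(bowl A | data) = 0.012721, P(bowl B | data) = 0.20453, P(bowl C | data) = 0.6464, P(bowl D | data) = 0.13635.
Averaging over the posterior, P(orange next | data) = (1/7)(0.012721) + (1/4)(0.20453) + (1/3)(0.6464) + (1/4)(0.13635) = 0.3025.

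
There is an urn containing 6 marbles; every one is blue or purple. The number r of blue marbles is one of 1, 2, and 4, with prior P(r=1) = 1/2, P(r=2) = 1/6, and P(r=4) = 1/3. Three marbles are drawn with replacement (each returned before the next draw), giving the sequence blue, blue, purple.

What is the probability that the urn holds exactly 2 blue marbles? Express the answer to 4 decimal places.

0.1684

Under each hypothesis, the probability of the observed sequence is: P(data | r = 1) = (1/6)(1/6)(5/6) = 0.023148; P(data | r = 2) = (2/6)(2/6)(4/6) = 0.074074; P(data | r = 4) = (4/6)(4/6)(2/6) = 0.14815.
Weighting by the prior gives 1/2 · 0.023148 = 0.011574, 1/6 · 0.074074 = 0.012346, 1/3 · 0.14815 = 0.049383; summing to 0.073302.
By Bayes' rule, P(r = 2 | data) = (0.012346) / (0.073302) = 0.16842.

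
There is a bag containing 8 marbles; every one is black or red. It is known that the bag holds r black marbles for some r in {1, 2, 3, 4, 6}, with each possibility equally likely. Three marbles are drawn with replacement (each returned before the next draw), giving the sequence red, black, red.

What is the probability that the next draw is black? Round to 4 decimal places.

For each hypothesis, P(data | H) works out to: P(data | r = 1) = (7/8)(1/8)(7/8) = 0.095703; P(data | r = 2) = (6/8)(2/8)(6/8) = 0.14062; P(data | r = 3) = (5/8)(3/8)(5/8) = 0.14648; P(data | r = 4) = (4/8)(4/8)(4/8) = 0.125; P(data | r = 6) = (2/8)(6/8)(2/8) = 0.046875.
Multiplying each by its prior: 1/5 · 0.095703 = 0.019141, 1/5 · 0.14062 = 0.028125, 1/5 · 0.14648 = 0.029297, 1/5 · 0.125 = 0.025, 1/5 · 0.046875 = 0.009375; with total 0.11094.
Dividing through by the total gives posterior P(r = 1 | data) = 0.17254, P(r = 2 | data) = 0.25352, P(r = 3 | data) = 0.26408, P(r = 4 | data) = 0.22535, P(r = 6 | data) = 0.084507.
The predictive probability is P(black next | data) = (1/8)(0.17254) + (1/4)(0.25352) + (3/8)(0.26408) + (1/2)(0.22535) + (3/4)(0.084507) = 0.36004.

0.3600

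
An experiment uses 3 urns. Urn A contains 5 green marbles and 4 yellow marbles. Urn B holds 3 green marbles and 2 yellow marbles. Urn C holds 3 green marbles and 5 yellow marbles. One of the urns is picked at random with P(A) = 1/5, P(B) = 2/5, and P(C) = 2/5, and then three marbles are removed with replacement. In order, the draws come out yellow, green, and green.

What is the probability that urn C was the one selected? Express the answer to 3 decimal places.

0.293

For each hypothesis, P(data | H) works out to: P(data | urn A) = (4/9)(5/9)(5/9) = 0.13717; P(data | urn B) = (2/5)(3/5)(3/5) = 0.144; P(data | urn C) = (5/8)(3/8)(3/8) = 0.087891.
Weighting by the prior gives 1/5 · 0.13717 = 0.027435, 2/5 · 0.144 = 0.0576, 2/5 · 0.087891 = 0.035156; with total 0.12019.
So P(urn C | data) = (0.035156) / (0.12019) = 0.2925.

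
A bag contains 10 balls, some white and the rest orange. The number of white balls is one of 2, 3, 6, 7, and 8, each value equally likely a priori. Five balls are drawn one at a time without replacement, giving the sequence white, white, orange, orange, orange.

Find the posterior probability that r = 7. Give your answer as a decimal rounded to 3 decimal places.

The likelihood of the observed sequence under each hypothesis: P(data | r = 2) = (2/10)(1/9)(8/8)(7/7)(6/6) = 0.022222; P(data | r = 3) = (3/10)(2/9)(7/8)(6/7)(5/6) = 0.041667; P(data | r = 6) = (6/10)(5/9)(4/8)(3/7)(2/6) = 0.02381; P(data | r = 7) = (7/10)(6/9)(3/8)(2/7)(1/6) = 0.0083333; P(data | r = 8) = (8/10)(7/9)(2/8)(1/7)(0/6) = 0.
The prior-weighted likelihoods are 1/5 · 0.022222 = 0.0044444, 1/5 · 0.041667 = 0.0083333, 1/5 · 0.02381 = 0.0047619, 1/5 · 0.0083333 = 0.0016667, 1/5 · 0 = 0; these sum to 0.019206.
Therefore the posterior P(r = 7 | data) = (0.0016667) / (0.019206) = 0.086777.

0.087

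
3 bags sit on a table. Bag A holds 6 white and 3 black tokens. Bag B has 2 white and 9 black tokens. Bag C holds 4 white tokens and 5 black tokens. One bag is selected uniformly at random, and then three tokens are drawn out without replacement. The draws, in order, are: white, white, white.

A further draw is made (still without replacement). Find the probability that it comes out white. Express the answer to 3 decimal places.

0.444

The likelihood of the observed sequence under each hypothesis: P(data | bag A) = (6/9)(5/8)(4/7) = 5/21; P(data | bag B) = (2/11)(1/10)(0/9) = 0; P(data | bag C) = (4/9)(3/8)(2/7) = 1/21.
Multiplying each by its prior: 1/3 · 5/21 = 5/63, 1/3 · 0 = 0, 1/3 · 1/21 = 1/63; these sum to 2/21.
Normalising, the posterior is P(bag A | data) = 5/6, P(bag B | data) = 0, P(bag C | data) = 1/6.
So P(white next | data) = Σ P(white next | H) P(H | data) = (1/2)(5/6) + (1/6)(1/6) = 4/9.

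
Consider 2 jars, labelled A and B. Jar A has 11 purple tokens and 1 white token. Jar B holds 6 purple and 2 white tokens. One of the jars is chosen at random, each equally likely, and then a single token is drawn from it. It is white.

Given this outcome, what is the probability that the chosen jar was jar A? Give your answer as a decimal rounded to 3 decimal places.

0.250

Compute the likelihood of this draw for each case: P(data | jar A) = (1/12) = 1/12; P(data | jar B) = (2/8) = 1/4.
The prior-weighted likelihoods are 1/2 · 1/12 = 1/24, 1/2 · 1/4 = 1/8; with total 1/6.
Hence P(jar A | data) = (1/24) / (1/6) = 1/4.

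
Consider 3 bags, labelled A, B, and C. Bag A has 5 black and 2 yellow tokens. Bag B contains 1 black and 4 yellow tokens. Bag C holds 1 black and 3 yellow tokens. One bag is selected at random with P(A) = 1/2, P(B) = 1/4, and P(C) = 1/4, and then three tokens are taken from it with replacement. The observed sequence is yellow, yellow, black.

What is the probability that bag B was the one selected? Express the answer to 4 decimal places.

Compute the likelihood of the observed sequence for each case: P(data | bag A) = (2/7)(2/7)(5/7) = 0.058309; P(data | bag B) = (4/5)(4/5)(1/5) = 0.128; P(data | bag C) = (3/4)(3/4)(1/4) = 0.14062.
The prior-weighted likelihoods are 1/2 · 0.058309 = 0.029155, 1/4 · 0.128 = 0.032, 1/4 · 0.14062 = 0.035156; with total 0.096311.
Therefore the posterior P(bag B | data) = (0.032) / (0.096311) = 0.33226.

0.3323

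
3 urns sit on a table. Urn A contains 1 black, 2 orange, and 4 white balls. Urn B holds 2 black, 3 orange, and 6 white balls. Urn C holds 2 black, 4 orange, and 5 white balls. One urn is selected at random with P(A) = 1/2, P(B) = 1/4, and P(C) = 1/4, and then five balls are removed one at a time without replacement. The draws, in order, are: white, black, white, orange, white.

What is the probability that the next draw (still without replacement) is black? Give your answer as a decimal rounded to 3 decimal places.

0.060

The likelihood of the observed sequence under each hypothesis: P(data | urn A) = (4/7)(1/6)(3/5)(2/4)(2/3) = 0.019048; P(data | urn B) = (6/11)(2/10)(5/9)(3/8)(4/7) = 0.012987; P(data | urn C) = (5/11)(2/10)(4/9)(4/8)(3/7) = 0.008658.
The prior-weighted likelihoods are 1/2 · 0.019048 = 0.0095238, 1/4 · 0.012987 = 0.0032468, 1/4 · 0.008658 = 0.0021645; these sum to 0.014935.
Normalising, the posterior is P(urn A | data) = 0.63768, P(urn B | data) = 0.21739, P(urn C | data) = 0.14493.
The predictive probability is P(black next | data) = (0)(0.63768) + (1/6)(0.21739) + (1/6)(0.14493) = 0.060386.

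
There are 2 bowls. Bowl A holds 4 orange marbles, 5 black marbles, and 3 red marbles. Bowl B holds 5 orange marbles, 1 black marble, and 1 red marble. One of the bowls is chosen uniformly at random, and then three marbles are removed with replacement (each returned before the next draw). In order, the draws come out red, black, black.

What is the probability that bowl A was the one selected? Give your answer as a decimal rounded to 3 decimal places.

0.937

The likelihood of the observed sequence under each hypothesis: P(data | bowl A) = (3/12)(5/12)(5/12) = 0.043403; P(data | bowl B) = (1/7)(1/7)(1/7) = 0.0029155.
Weighting by the prior gives 1/2 · 0.043403 = 0.021701, 1/2 · 0.0029155 = 0.0014577; with total 0.023159.
Hence P(bowl A | data) = (0.021701) / (0.023159) = 0.93706.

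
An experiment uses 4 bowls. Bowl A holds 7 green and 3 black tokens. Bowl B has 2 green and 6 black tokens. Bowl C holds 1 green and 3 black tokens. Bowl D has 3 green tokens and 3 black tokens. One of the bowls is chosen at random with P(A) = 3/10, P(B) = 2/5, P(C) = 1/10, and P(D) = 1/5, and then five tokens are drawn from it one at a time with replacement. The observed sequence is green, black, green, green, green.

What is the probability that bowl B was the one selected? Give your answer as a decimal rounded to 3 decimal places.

Compute the likelihood of the observed sequence for each case: P(data | bowl A) = (7/10)(3/10)(7/10)(7/10)(7/10) = 0.07203; P(data | bowl B) = (2/8)(6/8)(2/8)(2/8)(2/8) = 0.0029297; P(data | bowl C) = (1/4)(3/4)(1/4)(1/4)(1/4) = 0.0029297; P(data | bowl D) = (3/6)(3/6)(3/6)(3/6)(3/6) = 0.03125.
Weighting by the prior gives 3/10 · 0.07203 = 0.021609, 2/5 · 0.0029297 = 0.0011719, 1/10 · 0.0029297 = 0.00029297, 1/5 · 0.03125 = 0.00625; with total 0.029324.
By Bayes' rule, P(bowl B | data) = (0.0011719) / (0.029324) = 0.039963.

0.040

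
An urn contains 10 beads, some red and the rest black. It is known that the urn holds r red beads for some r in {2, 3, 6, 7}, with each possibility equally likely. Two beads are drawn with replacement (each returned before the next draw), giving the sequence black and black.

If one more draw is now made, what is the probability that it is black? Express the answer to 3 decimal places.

0.686

Compute the likelihood of the observed sequence for each case: P(data | r = 2) = (8/10)(8/10) = 16/25; P(data | r = 3) = (7/10)(7/10) = 49/100; P(data | r = 6) = (4/10)(4/10) = 4/25; P(data | r = 7) = (3/10)(3/10) = 9/100.
The prior-weighted likelihoods are 1/4 · 16/25 = 4/25, 1/4 · 49/100 = 49/400, 1/4 · 4/25 = 1/25, 1/4 · 9/100 = 9/400; summing to 69/200.
Dividing through by the total gives posterior P(r = 2 | data) = 32/69, P(r = 3 | data) = 49/138, P(r = 6 | data) = 8/69, P(r = 7 | data) = 3/46.
The predictive probability is P(black next | data) = (4/5)(32/69) + (7/10)(49/138) + (2/5)(8/69) + (3/10)(3/46) = 473/690.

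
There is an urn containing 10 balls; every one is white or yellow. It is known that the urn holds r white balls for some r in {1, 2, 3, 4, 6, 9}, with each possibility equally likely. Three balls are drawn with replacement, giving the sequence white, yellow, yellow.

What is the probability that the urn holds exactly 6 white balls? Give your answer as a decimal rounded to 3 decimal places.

For each hypothesis, P(data | H) works out to: P(data | r = 1) = (1/10)(9/10)(9/10) = 0.081; P(data | r = 2) = (2/10)(8/10)(8/10) = 0.128; P(data | r = 3) = (3/10)(7/10)(7/10) = 0.147; P(data | r = 4) = (4/10)(6/10)(6/10) = 0.144; P(data | r = 6) = (6/10)(4/10)(4/10) = 0.096; P(data | r = 9) = (9/10)(1/10)(1/10) = 0.009.
Multiplying each by its prior: 1/6 · 0.081 = 0.0135, 1/6 · 0.128 = 0.021333, 1/6 · 0.147 = 0.0245, 1/6 · 0.144 = 0.024, 1/6 · 0.096 = 0.016, 1/6 · 0.009 = 0.0015; with total 0.10083.
By Bayes' rule, P(r = 6 | data) = (0.016) / (0.10083) = 0.15868.

0.159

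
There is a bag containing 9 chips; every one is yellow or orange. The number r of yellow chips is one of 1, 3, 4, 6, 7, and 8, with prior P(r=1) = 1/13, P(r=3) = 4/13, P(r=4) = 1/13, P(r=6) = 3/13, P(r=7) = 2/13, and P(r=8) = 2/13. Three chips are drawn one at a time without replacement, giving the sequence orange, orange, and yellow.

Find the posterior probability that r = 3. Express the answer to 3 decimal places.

0.570

Compute the likelihood of the observed sequence for each case: P(data | r = 1) = (8/9)(7/8)(1/7) = 1/9; P(data | r = 3) = (6/9)(5/8)(3/7) = 5/28; P(data | r = 4) = (5/9)(4/8)(4/7) = 10/63; P(data | r = 6) = (3/9)(2/8)(6/7) = 1/14; P(data | r = 7) = (2/9)(1/8)(7/7) = 1/36; P(data | r = 8) = (1/9)(0/8) = 0.
The prior-weighted likelihoods are 1/13 · 1/9 = 1/117, 4/13 · 5/28 = 5/91, 1/13 · 10/63 = 10/819, 3/13 · 1/14 = 3/182, 2/13 · 1/36 = 1/234, 2/13 · 0 = 0; these sum to 79/819.
By Bayes' rule, P(r = 3 | data) = (5/91) / (79/819) = 45/79.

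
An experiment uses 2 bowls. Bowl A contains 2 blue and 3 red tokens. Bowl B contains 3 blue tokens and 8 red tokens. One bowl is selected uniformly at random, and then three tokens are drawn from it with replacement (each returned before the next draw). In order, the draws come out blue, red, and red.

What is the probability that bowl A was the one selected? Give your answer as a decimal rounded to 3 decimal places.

The likelihood of the observed sequence under each hypothesis: P(data | bowl A) = (2/5)(3/5)(3/5) = 0.144; P(data | bowl B) = (3/11)(8/11)(8/11) = 0.14425.
Weighting by the prior gives 1/2 · 0.144 = 0.072, 1/2 · 0.14425 = 0.072126; summing to 0.14413.
By Bayes' rule, P(bowl A | data) = (0.072) / (0.14413) = 0.49956.

0.500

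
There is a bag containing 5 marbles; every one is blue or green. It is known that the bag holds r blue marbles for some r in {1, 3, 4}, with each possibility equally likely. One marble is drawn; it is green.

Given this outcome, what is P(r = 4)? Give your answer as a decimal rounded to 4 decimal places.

Under each hypothesis, the probability of this draw is: P(data | r = 1) = (4/5) = 4/5; P(data | r = 3) = (2/5) = 2/5; P(data | r = 4) = (1/5) = 1/5.
Weighting by the prior gives 1/3 · 4/5 = 4/15, 1/3 · 2/5 = 2/15, 1/3 · 1/5 = 1/15; with total 7/15.
Therefore the posterior P(r = 4 | data) = (1/15) / (7/15) = 1/7.

0.1429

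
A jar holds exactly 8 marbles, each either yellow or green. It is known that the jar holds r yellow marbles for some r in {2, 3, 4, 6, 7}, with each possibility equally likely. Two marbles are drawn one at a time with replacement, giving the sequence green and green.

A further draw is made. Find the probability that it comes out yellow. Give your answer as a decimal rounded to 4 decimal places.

For each hypothesis, P(data | H) works out to: P(data | r = 2) = (6/8)(6/8) = 9/16; P(data | r = 3) = (5/8)(5/8) = 25/64; P(data | r = 4) = (4/8)(4/8) = 1/4; P(data | r = 6) = (2/8)(2/8) = 1/16; P(data | r = 7) = (1/8)(1/8) = 1/64.
The prior-weighted likelihoods are 1/5 · 9/16 = 9/80, 1/5 · 25/64 = 5/64, 1/5 · 1/4 = 1/20, 1/5 · 1/16 = 1/80, 1/5 · 1/64 = 1/320; these sum to 41/160.
The posterior is then P(r = 2 | data) = 18/41, P(r = 3 | data) = 25/82, P(r = 4 | data) = 8/41, P(r = 6 | data) = 2/41, P(r = 7 | data) = 1/82.
So P(yellow next | data) = Σ P(yellow next | H) P(H | data) = (1/4)(18/41) + (3/8)(25/82) + (1/2)(8/41) + (3/4)(2/41) + (7/8)(1/82) = 121/328.

0.3689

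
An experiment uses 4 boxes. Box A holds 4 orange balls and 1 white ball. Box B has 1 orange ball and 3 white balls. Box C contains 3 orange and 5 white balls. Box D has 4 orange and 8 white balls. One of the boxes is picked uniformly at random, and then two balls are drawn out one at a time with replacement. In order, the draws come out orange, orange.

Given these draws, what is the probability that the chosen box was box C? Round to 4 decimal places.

0.1474

Under each hypothesis, the probability of the observed sequence is: P(data | box A) = (4/5)(4/5) = 0.64; P(data | box B) = (1/4)(1/4) = 0.0625; P(data | box C) = (3/8)(3/8) = 0.14062; P(data | box D) = (4/12)(4/12) = 0.11111.
Weighting by the prior gives 1/4 · 0.64 = 0.16, 1/4 · 0.0625 = 0.015625, 1/4 · 0.14062 = 0.035156, 1/4 · 0.11111 = 0.027778; these sum to 0.23856.
So P(box C | data) = (0.035156) / (0.23856) = 0.14737.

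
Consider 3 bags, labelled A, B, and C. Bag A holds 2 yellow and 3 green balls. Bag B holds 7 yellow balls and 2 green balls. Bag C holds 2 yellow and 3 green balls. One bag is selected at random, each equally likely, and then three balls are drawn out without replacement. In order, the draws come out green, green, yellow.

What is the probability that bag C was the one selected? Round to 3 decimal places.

The likelihood of the observed sequence under each hypothesis: P(data | bag A) = (3/5)(2/4)(2/3) = 1/5; P(data | bag B) = (2/9)(1/8)(7/7) = 1/36; P(data | bag C) = (3/5)(2/4)(2/3) = 1/5.
Multiplying each by its prior: 1/3 · 1/5 = 1/15, 1/3 · 1/36 = 1/108, 1/3 · 1/5 = 1/15; these sum to 77/540.
By Bayes' rule, P(bag C | data) = (1/15) / (77/540) = 36/77.

0.468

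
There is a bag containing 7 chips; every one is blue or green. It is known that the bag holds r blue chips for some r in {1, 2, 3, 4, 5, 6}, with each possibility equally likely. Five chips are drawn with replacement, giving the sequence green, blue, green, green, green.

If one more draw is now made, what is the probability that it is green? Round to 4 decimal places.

0.6996

Compute the likelihood of the observed sequence for each case: P(data | r = 1) = (6/7)(1/7)(6/7)(6/7)(6/7) = 0.077111; P(data | r = 2) = (5/7)(2/7)(5/7)(5/7)(5/7) = 0.074374; P(data | r = 3) = (4/7)(3/7)(4/7)(4/7)(4/7) = 0.045695; P(data | r = 4) = (3/7)(4/7)(3/7)(3/7)(3/7) = 0.019278; P(data | r = 5) = (2/7)(5/7)(2/7)(2/7)(2/7) = 0.0047599; P(data | r = 6) = (1/7)(6/7)(1/7)(1/7)(1/7) = 0.00035699.
Multiplying each by its prior: 1/6 · 0.077111 = 0.012852, 1/6 · 0.074374 = 0.012396, 1/6 · 0.045695 = 0.0076159, 1/6 · 0.019278 = 0.0032129, 1/6 · 0.0047599 = 0.00079332, 1/6 · 0.00035699 = 5.9499e-05; summing to 0.036929.
Normalising, the posterior is P(r = 1 | data) = 0.34801, P(r = 2 | data) = 0.33566, P(r = 3 | data) = 0.20623, P(r = 4 | data) = 0.087003, P(r = 5 | data) = 0.021482, P(r = 6 | data) = 0.0016112.
The predictive probability is P(green next | data) = (6/7)(0.34801) + (5/7)(0.33566) + (4/7)(0.20623) + (3/7)(0.087003) + (2/7)(0.021482) + (1/7)(0.0016112) = 0.69956.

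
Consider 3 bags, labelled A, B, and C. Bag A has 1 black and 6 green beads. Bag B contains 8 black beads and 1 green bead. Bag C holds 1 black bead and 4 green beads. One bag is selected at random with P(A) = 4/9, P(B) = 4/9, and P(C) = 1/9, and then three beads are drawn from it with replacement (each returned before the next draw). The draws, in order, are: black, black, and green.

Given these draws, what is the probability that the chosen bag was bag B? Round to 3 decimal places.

0.775

Compute the likelihood of the observed sequence for each case: P(data | bag A) = (1/7)(1/7)(6/7) = 0.017493; P(data | bag B) = (8/9)(8/9)(1/9) = 0.087791; P(data | bag C) = (1/5)(1/5)(4/5) = 0.032.
Multiplying each by its prior: 4/9 · 0.017493 = 0.0077745, 4/9 · 0.087791 = 0.039018, 1/9 · 0.032 = 0.0035556; summing to 0.050349.
Therefore the posterior P(bag B | data) = (0.039018) / (0.050349) = 0.77497.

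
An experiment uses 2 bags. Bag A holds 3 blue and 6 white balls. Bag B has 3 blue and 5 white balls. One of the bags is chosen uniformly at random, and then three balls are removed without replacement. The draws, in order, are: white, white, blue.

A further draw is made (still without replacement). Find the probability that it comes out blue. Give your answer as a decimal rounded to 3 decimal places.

Compute the likelihood of the observed sequence for each case: P(data | bag A) = (6/9)(5/8)(3/7) = 5/28; P(data | bag B) = (5/8)(4/7)(3/6) = 5/28.
The prior-weighted likelihoods are 1/2 · 5/28 = 5/56, 1/2 · 5/28 = 5/56; these sum to 5/28.
Normalising, the posterior is P(bag A | data) = 1/2, P(bag B | data) = 1/2.
So P(blue next | data) = Σ P(blue next | H) P(H | data) = (1/3)(1/2) + (2/5)(1/2) = 11/30.

0.367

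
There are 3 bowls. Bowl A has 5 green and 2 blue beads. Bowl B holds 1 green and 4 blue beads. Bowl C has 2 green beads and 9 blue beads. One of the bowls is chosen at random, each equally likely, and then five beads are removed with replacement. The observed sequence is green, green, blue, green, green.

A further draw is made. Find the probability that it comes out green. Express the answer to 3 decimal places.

Under each hypothesis, the probability of the observed sequence is: P(data | bowl A) = (5/7)(5/7)(2/7)(5/7)(5/7) = 0.074374; P(data | bowl B) = (1/5)(1/5)(4/5)(1/5)(1/5) = 0.00128; P(data | bowl C) = (2/11)(2/11)(9/11)(2/11)(2/11) = 0.00089413.
Weighting by the prior gives 1/3 · 0.074374 = 0.024791, 1/3 · 0.00128 = 0.00042667, 1/3 · 0.00089413 = 0.00029804; with total 0.025516.
Dividing through by the total gives posterior P(bowl A | data) = 0.9716, P(bowl B | data) = 0.016722, P(bowl C | data) = 0.011681.
The predictive probability is P(green next | data) = (5/7)(0.9716) + (1/5)(0.016722) + (2/11)(0.011681) = 0.69947.

0.699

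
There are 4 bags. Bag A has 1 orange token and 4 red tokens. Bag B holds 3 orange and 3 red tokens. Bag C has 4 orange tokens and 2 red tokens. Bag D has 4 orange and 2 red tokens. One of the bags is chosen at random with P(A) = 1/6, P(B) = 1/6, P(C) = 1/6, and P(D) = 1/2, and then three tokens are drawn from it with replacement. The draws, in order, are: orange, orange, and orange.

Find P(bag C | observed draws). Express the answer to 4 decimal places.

Under each hypothesis, the probability of the observed sequence is: P(data | bag A) = (1/5)(1/5)(1/5) = 0.008; P(data | bag B) = (3/6)(3/6)(3/6) = 0.125; P(data | bag C) = (4/6)(4/6)(4/6) = 0.2963; P(data | bag D) = (4/6)(4/6)(4/6) = 0.2963.
Weighting by the prior gives 1/6 · 0.008 = 0.0013333, 1/6 · 0.125 = 0.020833, 1/6 · 0.2963 = 0.049383, 1/2 · 0.2963 = 0.14815; summing to 0.2197.
By Bayes' rule, P(bag C | data) = (0.049383) / (0.2197) = 0.22478.

0.2248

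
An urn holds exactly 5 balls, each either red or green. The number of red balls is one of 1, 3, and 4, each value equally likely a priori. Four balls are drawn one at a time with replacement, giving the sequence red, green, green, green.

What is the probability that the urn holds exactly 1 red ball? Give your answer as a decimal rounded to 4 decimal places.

0.6957

The likelihood of the observed sequence under each hypothesis: P(data | r = 1) = (1/5)(4/5)(4/5)(4/5) = 0.1024; P(data | r = 3) = (3/5)(2/5)(2/5)(2/5) = 0.0384; P(data | r = 4) = (4/5)(1/5)(1/5)(1/5) = 0.0064.
Multiplying each by its prior: 1/3 · 0.1024 = 0.034133, 1/3 · 0.0384 = 0.0128, 1/3 · 0.0064 = 0.0021333; summing to 0.049067.
By Bayes' rule, P(r = 1 | data) = (0.034133) / (0.049067) = 0.69565.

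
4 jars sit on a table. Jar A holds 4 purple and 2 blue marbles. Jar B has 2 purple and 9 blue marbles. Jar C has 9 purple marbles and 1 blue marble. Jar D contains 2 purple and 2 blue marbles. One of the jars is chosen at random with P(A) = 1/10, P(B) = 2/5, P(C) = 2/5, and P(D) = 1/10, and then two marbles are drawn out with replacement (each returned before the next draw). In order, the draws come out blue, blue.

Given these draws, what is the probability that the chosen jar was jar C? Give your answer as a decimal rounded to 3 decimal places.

0.013

The likelihood of the observed sequence under each hypothesis: P(data | jar A) = (2/6)(2/6) = 0.11111; P(data | jar B) = (9/11)(9/11) = 0.66942; P(data | jar C) = (1/10)(1/10) = 0.01; P(data | jar D) = (2/4)(2/4) = 0.25.
Weighting by the prior gives 1/10 · 0.11111 = 0.011111, 2/5 · 0.66942 = 0.26777, 2/5 · 0.01 = 0.004, 1/10 · 0.25 = 0.025; with total 0.30788.
By Bayes' rule, P(jar C | data) = (0.004) / (0.30788) = 0.012992.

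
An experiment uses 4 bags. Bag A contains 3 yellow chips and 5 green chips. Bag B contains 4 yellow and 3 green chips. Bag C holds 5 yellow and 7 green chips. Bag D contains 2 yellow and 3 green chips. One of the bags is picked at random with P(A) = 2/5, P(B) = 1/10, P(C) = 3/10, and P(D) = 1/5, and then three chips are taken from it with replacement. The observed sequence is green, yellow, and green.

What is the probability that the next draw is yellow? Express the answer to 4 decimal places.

0.4074

Compute the likelihood of the observed sequence for each case: P(data | bag A) = (5/8)(3/8)(5/8) = 0.14648; P(data | bag B) = (3/7)(4/7)(3/7) = 0.10496; P(data | bag C) = (7/12)(5/12)(7/12) = 0.14178; P(data | bag D) = (3/5)(2/5)(3/5) = 0.144.
The prior-weighted likelihoods are 2/5 · 0.14648 = 0.058594, 1/10 · 0.10496 = 0.010496, 3/10 · 0.14178 = 0.042535, 1/5 · 0.144 = 0.0288; summing to 0.14042.
Dividing through by the total gives posterior P(bag A | data) = 0.41726, P(bag B | data) = 0.074742, P(bag C | data) = 0.3029, P(bag D | data) = 0.20509.
Averaging over the posterior, P(yellow next | data) = (3/8)(0.41726) + (4/7)(0.074742) + (5/12)(0.3029) + (2/5)(0.20509) = 0.40743.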